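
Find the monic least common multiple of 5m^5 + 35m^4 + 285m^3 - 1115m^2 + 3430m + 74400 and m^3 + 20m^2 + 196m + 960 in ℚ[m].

Apply the Euclidean algorithm:
  5m^5 + 35m^4 + 285m^3 - 1115m^2 + 3430m + 74400 = (5m^2 - 65m + 605)(m^3 + 20m^2 + 196m + 960) + (-5275m^2 - 52750m - 506400)
  m^3 + 20m^2 + 196m + 960 = (-(1/5275)m - 2/1055)(-5275m^2 - 52750m - 506400) + (0)
Last nonzero remainder: -5275m^2 - 52750m - 506400. Dividing through by -5275 gives the monic gcd m^2 + 10m + 96.
Then lcm(f, g) = f·g / gcd(f, g); expanding and making the result monic gives the answer.

m^6 + 17m^5 + 127m^4 + 347m^3 - 1544m^2 + 21740m + 148800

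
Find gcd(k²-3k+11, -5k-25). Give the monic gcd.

1

By polynomial division,
  k²-3k+11 = (-(1/5)k+8/5)(-5k-25) + (51)
  -5k-25 = (-(5/51)k-25/51)(51) + (0)
The last nonzero remainder is the constant 51, so the polynomials are coprime and gcd = 1.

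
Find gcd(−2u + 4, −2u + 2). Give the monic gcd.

1

Euclidean algorithm in ℚ[u]:
  −2u + 4 = (−2u + 2) + (2)
  −2u + 2 = (−u + 1)(2) + (0)
The last nonzero remainder is the constant 2, so the polynomials are coprime and gcd = 1.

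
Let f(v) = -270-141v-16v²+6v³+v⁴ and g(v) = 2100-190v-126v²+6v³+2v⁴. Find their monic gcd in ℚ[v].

-30+v+v²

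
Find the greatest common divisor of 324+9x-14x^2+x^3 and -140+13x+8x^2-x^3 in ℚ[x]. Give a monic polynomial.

Apply the Euclidean algorithm:
  x^3-14x^2+9x+324 = (-1)(-x^3+8x^2+13x-140) + (-6x^2+22x+184)
  -x^3+8x^2+13x-140 = ((1/6)x-13/18)(-6x^2+22x+184) + (-(16/9)x-64/9)
  -6x^2+22x+184 = ((27/8)x-207/8)(-(16/9)x-64/9) + (0)
Last nonzero remainder: -(16/9)x-64/9. Dividing through by -16/9 gives the monic gcd x+4.

4+x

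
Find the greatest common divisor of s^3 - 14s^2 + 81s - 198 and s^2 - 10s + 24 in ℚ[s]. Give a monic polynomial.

Repeated division with remainder:
  s^3 - 14s^2 + 81s - 198 = (s - 4)(s^2 - 10s + 24) + (17s - 102)
  s^2 - 10s + 24 = ((1/17)s - 4/17)(17s - 102) + (0)
Last nonzero remainder: 17s - 102. Dividing through by 17 gives the monic gcd s - 6.

s - 6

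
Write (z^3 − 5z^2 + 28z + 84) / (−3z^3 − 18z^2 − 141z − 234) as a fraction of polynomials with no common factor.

Repeated division with remainder:
  z^3 − 5z^2 + 28z + 84 = (−1/3)(−3z^3 − 18z^2 − 141z − 234) + (−11z^2 − 19z + 6)
  −3z^3 − 18z^2 − 141z − 234 = ((3/11)z + 141/121)(−11z^2 − 19z + 6) + (−(14580/121)z − 29160/121)
  −11z^2 − 19z + 6 = ((1331/14580)z − 121/4860)(−(14580/121)z − 29160/121) + (0)
Last nonzero remainder: −(14580/121)z − 29160/121. Dividing through by −14580/121 gives the monic gcd z + 2.
Cancel z + 2 from numerator and denominator to get the reduced form.

(−z^2 + 7z − 42)/(3z^2 + 12z + 117)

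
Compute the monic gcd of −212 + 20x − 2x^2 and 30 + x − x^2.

1

Apply the Euclidean algorithm:
  −2x^2 + 20x − 212 = (2)(−x^2 + x + 30) + (18x − 272)
  −x^2 + x + 30 = (−(1/18)x − 127/162)(18x − 272) + (−14842/81)
  18x − 272 = (−(729/7421)x + 11016/7421)(−14842/81) + (0)
The last nonzero remainder is the constant −14842/81, so the polynomials are coprime and gcd = 1.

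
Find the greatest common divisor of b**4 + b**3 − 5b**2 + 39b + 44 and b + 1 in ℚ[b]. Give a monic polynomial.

Repeated division with remainder:
  b**4 + b**3 − 5b**2 + 39b + 44 = (b**3 − 5b + 44)(b + 1) + (0)
The last nonzero remainder b + 1 is already monic.

b + 1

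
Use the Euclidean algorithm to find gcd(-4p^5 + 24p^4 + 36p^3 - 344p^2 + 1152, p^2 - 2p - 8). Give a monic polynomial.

p^2 - 2p - 8

Euclidean algorithm in ℚ[p]:
  -4p^5 + 24p^4 + 36p^3 - 344p^2 + 1152 = (-4p^3 + 16p^2 + 36p - 144)(p^2 - 2p - 8) + (0)
The last nonzero remainder p^2 - 2p - 8 is already monic.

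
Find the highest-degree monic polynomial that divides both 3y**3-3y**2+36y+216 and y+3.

y+3

Euclidean algorithm in ℚ[y]:
  3y**3-3y**2+36y+216 = (3y**2-12y+72)(y+3) + (0)
The last nonzero remainder y+3 is already monic.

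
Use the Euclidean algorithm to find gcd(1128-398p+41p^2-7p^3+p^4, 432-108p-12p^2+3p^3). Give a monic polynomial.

24-10p+p^2

Repeated division with remainder:
  p^4-7p^3+41p^2-398p+1128 = ((1/3)p-1)(3p^3-12p^2-108p+432) + (65p^2-650p+1560)
  3p^3-12p^2-108p+432 = ((3/65)p+18/65)(65p^2-650p+1560) + (0)
Last nonzero remainder: 65p^2-650p+1560. Dividing through by 65 gives the monic gcd p^2-10p+24.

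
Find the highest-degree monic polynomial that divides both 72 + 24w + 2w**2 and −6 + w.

Apply the Euclidean algorithm:
  2w**2 + 24w + 72 = (2w + 36)(w − 6) + (288)
  w − 6 = ((1/288)w − 1/48)(288) + (0)
The last nonzero remainder is the constant 288, so the polynomials are coprime and gcd = 1.

1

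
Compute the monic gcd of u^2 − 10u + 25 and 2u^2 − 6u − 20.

Apply the Euclidean algorithm:
  u^2 − 10u + 25 = (1/2)(2u^2 − 6u − 20) + (−7u + 35)
  2u^2 − 6u − 20 = (−(2/7)u − 4/7)(−7u + 35) + (0)
Last nonzero remainder: −7u + 35. Dividing through by −7 gives the monic gcd u − 5.

u − 5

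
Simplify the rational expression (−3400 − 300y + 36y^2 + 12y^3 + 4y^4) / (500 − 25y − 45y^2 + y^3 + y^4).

(136 + 12y + 4y^2)/(−20 + y + y^2)

Repeated division with remainder:
  4y^4 + 12y^3 + 36y^2 − 300y − 3400 = (4)(y^4 + y^3 − 45y^2 − 25y + 500) + (8y^3 + 216y^2 − 200y − 5400)
  y^4 + y^3 − 45y^2 − 25y + 500 = ((1/8)y − 13/4)(8y^3 + 216y^2 − 200y − 5400) + (682y^2 − 17050)
  8y^3 + 216y^2 − 200y − 5400 = ((4/341)y + 108/341)(682y^2 − 17050) + (0)
Last nonzero remainder: 682y^2 − 17050. Dividing through by 682 gives the monic gcd y^2 − 25.
Cancel y^2 − 25 from numerator and denominator to get the reduced form.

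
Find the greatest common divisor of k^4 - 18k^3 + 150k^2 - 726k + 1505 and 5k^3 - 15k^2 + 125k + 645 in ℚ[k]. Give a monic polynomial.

By polynomial division,
  k^4 - 18k^3 + 150k^2 - 726k + 1505 = ((1/5)k - 3)(5k^3 - 15k^2 + 125k + 645) + (80k^2 - 480k + 3440)
  5k^3 - 15k^2 + 125k + 645 = ((1/16)k + 3/16)(80k^2 - 480k + 3440) + (0)
Last nonzero remainder: 80k^2 - 480k + 3440. Dividing through by 80 gives the monic gcd k^2 - 6k + 43.

k^2 - 6k + 43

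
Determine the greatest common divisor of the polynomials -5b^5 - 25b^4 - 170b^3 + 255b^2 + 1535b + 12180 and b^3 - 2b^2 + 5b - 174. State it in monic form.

Apply the Euclidean algorithm:
  -5b^5 - 25b^4 - 170b^3 + 255b^2 + 1535b + 12180 = (-5b^2 - 35b - 215)(b^3 - 2b^2 + 5b - 174) + (-870b^2 - 3480b - 25230)
  b^3 - 2b^2 + 5b - 174 = (-(1/870)b + 1/145)(-870b^2 - 3480b - 25230) + (0)
Last nonzero remainder: -870b^2 - 3480b - 25230. Dividing through by -870 gives the monic gcd b^2 + 4b + 29.

b^2 + 4b + 29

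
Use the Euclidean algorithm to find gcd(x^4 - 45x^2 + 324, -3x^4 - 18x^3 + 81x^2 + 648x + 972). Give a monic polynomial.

Repeated division with remainder:
  x^4 - 45x^2 + 324 = (-1/3)(-3x^4 - 18x^3 + 81x^2 + 648x + 972) + (-6x^3 - 18x^2 + 216x + 648)
  -3x^4 - 18x^3 + 81x^2 + 648x + 972 = ((1/2)x + 3/2)(-6x^3 - 18x^2 + 216x + 648) + (0)
Last nonzero remainder: -6x^3 - 18x^2 + 216x + 648. Dividing through by -6 gives the monic gcd x^3 + 3x^2 - 36x - 108.

x^3 + 3x^2 - 36x - 108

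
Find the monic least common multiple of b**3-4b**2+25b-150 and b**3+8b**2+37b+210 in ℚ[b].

b**4+3b**3-3b**2+25b-1050

Euclidean algorithm in ℚ[b]:
  b**3-4b**2+25b-150 = (b**3+8b**2+37b+210) + (-12b**2-12b-360)
  b**3+8b**2+37b+210 = (-(1/12)b-7/12)(-12b**2-12b-360) + (0)
Last nonzero remainder: -12b**2-12b-360. Dividing through by -12 gives the monic gcd b**2+b+30.
Then lcm(f, g) = f·g / gcd(f, g); expanding and making the result monic gives the answer.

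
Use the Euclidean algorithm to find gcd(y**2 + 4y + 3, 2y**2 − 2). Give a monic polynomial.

y + 1

By polynomial division,
  y**2 + 4y + 3 = (1/2)(2y**2 − 2) + (4y + 4)
  2y**2 − 2 = ((1/2)y − 1/2)(4y + 4) + (0)
Last nonzero remainder: 4y + 4. Dividing through by 4 gives the monic gcd y + 1.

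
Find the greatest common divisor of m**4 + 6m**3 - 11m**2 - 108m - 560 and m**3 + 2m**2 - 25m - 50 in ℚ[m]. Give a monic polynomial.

m - 5

By polynomial division,
  m**4 + 6m**3 - 11m**2 - 108m - 560 = (m + 4)(m**3 + 2m**2 - 25m - 50) + (6m**2 + 42m - 360)
  m**3 + 2m**2 - 25m - 50 = ((1/6)m - 5/6)(6m**2 + 42m - 360) + (70m - 350)
  6m**2 + 42m - 360 = ((3/35)m + 36/35)(70m - 350) + (0)
Last nonzero remainder: 70m - 350. Dividing through by 70 gives the monic gcd m - 5.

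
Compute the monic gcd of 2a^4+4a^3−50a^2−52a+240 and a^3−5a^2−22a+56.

a−2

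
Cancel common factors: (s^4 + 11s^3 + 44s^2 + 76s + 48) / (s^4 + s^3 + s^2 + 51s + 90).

(s^2 + 6s + 8)/(s^2 − 4s + 15)

By polynomial division,
  s^4 + 11s^3 + 44s^2 + 76s + 48 = (s^4 + s^3 + s^2 + 51s + 90) + (10s^3 + 43s^2 + 25s − 42)
  s^4 + s^3 + s^2 + 51s + 90 = ((1/10)s − 33/100)(10s^3 + 43s^2 + 25s − 42) + ((1269/100)s^2 + (1269/20)s + 3807/50)
  10s^3 + 43s^2 + 25s − 42 = ((1000/1269)s − 700/1269)((1269/100)s^2 + (1269/20)s + 3807/50) + (0)
Last nonzero remainder: (1269/100)s^2 + (1269/20)s + 3807/50. Dividing through by 1269/100 gives the monic gcd s^2 + 5s + 6.
Cancel s^2 + 5s + 6 from numerator and denominator to get the reduced form.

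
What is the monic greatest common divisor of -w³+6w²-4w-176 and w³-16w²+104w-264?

Euclidean algorithm in ℚ[w]:
  -w³+6w²-4w-176 = (-1)(w³-16w²+104w-264) + (-10w²+100w-440)
  w³-16w²+104w-264 = (-(1/10)w+3/5)(-10w²+100w-440) + (0)
Last nonzero remainder: -10w²+100w-440. Dividing through by -10 gives the monic gcd w²-10w+44.

w²-10w+44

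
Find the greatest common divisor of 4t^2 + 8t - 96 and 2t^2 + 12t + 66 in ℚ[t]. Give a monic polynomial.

1

Repeated division with remainder:
  4t^2 + 8t - 96 = (2)(2t^2 + 12t + 66) + (-16t - 228)
  2t^2 + 12t + 66 = (-(1/8)t + 33/32)(-16t - 228) + (2409/8)
  -16t - 228 = (-(128/2409)t - 608/803)(2409/8) + (0)
The last nonzero remainder is the constant 2409/8, so the polynomials are coprime and gcd = 1.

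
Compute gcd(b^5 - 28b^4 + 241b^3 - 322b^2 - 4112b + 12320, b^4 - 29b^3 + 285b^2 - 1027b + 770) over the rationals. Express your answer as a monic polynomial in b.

b^3 - 28b^2 + 257b - 770

By polynomial division,
  b^5 - 28b^4 + 241b^3 - 322b^2 - 4112b + 12320 = (b + 1)(b^4 - 29b^3 + 285b^2 - 1027b + 770) + (-15b^3 + 420b^2 - 3855b + 11550)
  b^4 - 29b^3 + 285b^2 - 1027b + 770 = (-(1/15)b + 1/15)(-15b^3 + 420b^2 - 3855b + 11550) + (0)
Last nonzero remainder: -15b^3 + 420b^2 - 3855b + 11550. Dividing through by -15 gives the monic gcd b^3 - 28b^2 + 257b - 770.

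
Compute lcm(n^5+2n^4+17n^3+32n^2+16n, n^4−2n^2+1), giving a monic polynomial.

n^7+14n^5−31n^3+16n

By polynomial division,
  n^5+2n^4+17n^3+32n^2+16n = (n+2)(n^4−2n^2+1) + (19n^3+36n^2+15n−2)
  n^4−2n^2+1 = ((1/19)n−36/361)(19n^3+36n^2+15n−2) + ((289/361)n^2+(578/361)n+289/361)
  19n^3+36n^2+15n−2 = ((6859/289)n−722/289)((289/361)n^2+(578/361)n+289/361) + (0)
Last nonzero remainder: (289/361)n^2+(578/361)n+289/361. Dividing through by 289/361 gives the monic gcd n^2+2n+1.
Then lcm(f, g) = f·g / gcd(f, g); expanding and making the result monic gives the answer.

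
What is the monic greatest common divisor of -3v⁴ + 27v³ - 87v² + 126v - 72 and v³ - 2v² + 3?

Apply the Euclidean algorithm:
  -3v⁴ + 27v³ - 87v² + 126v - 72 = (-3v + 21)(v³ - 2v² + 3) + (-45v² + 135v - 135)
  v³ - 2v² + 3 = (-(1/45)v - 1/45)(-45v² + 135v - 135) + (0)
Last nonzero remainder: -45v² + 135v - 135. Dividing through by -45 gives the monic gcd v² - 3v + 3.

v² - 3v + 3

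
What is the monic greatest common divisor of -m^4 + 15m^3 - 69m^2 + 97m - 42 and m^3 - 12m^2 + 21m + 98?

m - 7

Euclidean algorithm in ℚ[m]:
  -m^4 + 15m^3 - 69m^2 + 97m - 42 = (-m + 3)(m^3 - 12m^2 + 21m + 98) + (-12m^2 + 132m - 336)
  m^3 - 12m^2 + 21m + 98 = (-(1/12)m + 1/12)(-12m^2 + 132m - 336) + (-18m + 126)
  -12m^2 + 132m - 336 = ((2/3)m - 8/3)(-18m + 126) + (0)
Last nonzero remainder: -18m + 126. Dividing through by -18 gives the monic gcd m - 7.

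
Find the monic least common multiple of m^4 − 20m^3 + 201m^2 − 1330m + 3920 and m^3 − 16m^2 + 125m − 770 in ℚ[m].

m^5 − 31m^4 + 421m^3 − 3541m^2 + 18550m − 43120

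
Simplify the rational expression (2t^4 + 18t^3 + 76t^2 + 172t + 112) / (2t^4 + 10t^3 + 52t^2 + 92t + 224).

(t^2 + 5t + 4)/(t^2 + t + 8)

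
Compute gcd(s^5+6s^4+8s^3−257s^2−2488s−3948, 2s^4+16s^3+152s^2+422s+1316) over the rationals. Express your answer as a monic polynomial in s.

s^2+5s+47

By polynomial division,
  s^5+6s^4+8s^3−257s^2−2488s−3948 = ((1/2)s−1)(2s^4+16s^3+152s^2+422s+1316) + (−52s^3−316s^2−2724s−2632)
  2s^4+16s^3+152s^2+422s+1316 = (−(1/26)s−25/338)(−52s^3−316s^2−2724s−2632) + ((4032/169)s^2+(20160/169)s+189504/169)
  −52s^3−316s^2−2724s−2632 = (−(2197/1008)s−169/72)((4032/169)s^2+(20160/169)s+189504/169) + (0)
Last nonzero remainder: (4032/169)s^2+(20160/169)s+189504/169. Dividing through by 4032/169 gives the monic gcd s^2+5s+47.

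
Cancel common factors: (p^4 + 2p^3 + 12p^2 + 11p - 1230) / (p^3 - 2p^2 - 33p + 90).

Apply the Euclidean algorithm:
  p^4 + 2p^3 + 12p^2 + 11p - 1230 = (p + 4)(p^3 - 2p^2 - 33p + 90) + (53p^2 + 53p - 1590)
  p^3 - 2p^2 - 33p + 90 = ((1/53)p - 3/53)(53p^2 + 53p - 1590) + (0)
Last nonzero remainder: 53p^2 + 53p - 1590. Dividing through by 53 gives the monic gcd p^2 + p - 30.
Cancel p^2 + p - 30 from numerator and denominator to get the reduced form.

(p^2 + p + 41)/(p - 3)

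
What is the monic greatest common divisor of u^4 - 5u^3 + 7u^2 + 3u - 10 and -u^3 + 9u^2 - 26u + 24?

Euclidean algorithm in ℚ[u]:
  u^4 - 5u^3 + 7u^2 + 3u - 10 = (-u - 4)(-u^3 + 9u^2 - 26u + 24) + (17u^2 - 77u + 86)
  -u^3 + 9u^2 - 26u + 24 = (-(1/17)u + 76/289)(17u^2 - 77u + 86) + (-(200/289)u + 400/289)
  17u^2 - 77u + 86 = (-(4913/200)u + 12427/200)(-(200/289)u + 400/289) + (0)
Last nonzero remainder: -(200/289)u + 400/289. Dividing through by -200/289 gives the monic gcd u - 2.

u - 2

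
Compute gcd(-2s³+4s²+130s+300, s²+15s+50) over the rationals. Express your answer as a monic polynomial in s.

s+5

Euclidean algorithm in ℚ[s]:
  -2s³+4s²+130s+300 = (-2s+34)(s²+15s+50) + (-280s-1400)
  s²+15s+50 = (-(1/280)s-1/28)(-280s-1400) + (0)
Last nonzero remainder: -280s-1400. Dividing through by -280 gives the monic gcd s+5.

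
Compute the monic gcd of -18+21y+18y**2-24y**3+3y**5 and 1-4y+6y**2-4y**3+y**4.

1-2y+y**2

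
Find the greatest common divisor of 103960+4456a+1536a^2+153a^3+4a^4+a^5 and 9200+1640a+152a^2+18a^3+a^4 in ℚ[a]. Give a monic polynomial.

920+72a+8a^2+a^3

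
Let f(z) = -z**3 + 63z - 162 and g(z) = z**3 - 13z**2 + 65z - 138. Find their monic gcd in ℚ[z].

Euclidean algorithm in ℚ[z]:
  -z**3 + 63z - 162 = (-1)(z**3 - 13z**2 + 65z - 138) + (-13z**2 + 128z - 300)
  z**3 - 13z**2 + 65z - 138 = (-(1/13)z + 41/169)(-13z**2 + 128z - 300) + ((1837/169)z - 11022/169)
  -13z**2 + 128z - 300 = (-(2197/1837)z + 8450/1837)((1837/169)z - 11022/169) + (0)
Last nonzero remainder: (1837/169)z - 11022/169. Dividing through by 1837/169 gives the monic gcd z - 6.

z - 6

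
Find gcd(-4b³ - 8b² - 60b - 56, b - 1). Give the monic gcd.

1

Euclidean algorithm in ℚ[b]:
  -4b³ - 8b² - 60b - 56 = (-4b² - 12b - 72)(b - 1) + (-128)
  b - 1 = (-(1/128)b + 1/128)(-128) + (0)
The last nonzero remainder is the constant -128, so the polynomials are coprime and gcd = 1.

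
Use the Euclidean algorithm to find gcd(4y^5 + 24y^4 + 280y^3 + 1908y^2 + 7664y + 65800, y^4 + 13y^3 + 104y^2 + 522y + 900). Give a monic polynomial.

Euclidean algorithm in ℚ[y]:
  4y^5 + 24y^4 + 280y^3 + 1908y^2 + 7664y + 65800 = (4y - 28)(y^4 + 13y^3 + 104y^2 + 522y + 900) + (228y^3 + 2732y^2 + 18680y + 91000)
  y^4 + 13y^3 + 104y^2 + 522y + 900 = ((1/228)y + 29/6498)(228y^3 + 2732y^2 + 18680y + 91000) + ((32092/3249)y^2 + (128368/3249)y + 1604600/3249)
  228y^3 + 2732y^2 + 18680y + 91000 = ((185193/8023)y + 1478295/8023)((32092/3249)y^2 + (128368/3249)y + 1604600/3249) + (0)
Last nonzero remainder: (32092/3249)y^2 + (128368/3249)y + 1604600/3249. Dividing through by 32092/3249 gives the monic gcd y^2 + 4y + 50.

y^2 + 4y + 50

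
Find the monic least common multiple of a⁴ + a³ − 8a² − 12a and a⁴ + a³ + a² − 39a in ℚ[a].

Repeated division with remainder:
  a⁴ + a³ − 8a² − 12a = (a⁴ + a³ + a² − 39a) + (−9a² + 27a)
  a⁴ + a³ + a² − 39a = (−(1/9)a² − (4/9)a − 13/9)(−9a² + 27a) + (0)
Last nonzero remainder: −9a² + 27a. Dividing through by −9 gives the monic gcd a² − 3a.
Then lcm(f, g) = f·g / gcd(f, g); expanding and making the result monic gives the answer.

a⁶ + 5a⁵ + 9a⁴ − 31a³ − 152a² − 156a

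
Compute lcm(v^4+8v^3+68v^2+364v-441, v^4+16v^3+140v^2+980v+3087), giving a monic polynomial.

v^5+15v^4+124v^3+840v^2+2107v-3087

Repeated division with remainder:
  v^4+8v^3+68v^2+364v-441 = (v^4+16v^3+140v^2+980v+3087) + (-8v^3-72v^2-616v-3528)
  v^4+16v^3+140v^2+980v+3087 = (-(1/8)v-7/8)(-8v^3-72v^2-616v-3528) + (0)
Last nonzero remainder: -8v^3-72v^2-616v-3528. Dividing through by -8 gives the monic gcd v^3+9v^2+77v+441.
Then lcm(f, g) = f·g / gcd(f, g); expanding and making the result monic gives the answer.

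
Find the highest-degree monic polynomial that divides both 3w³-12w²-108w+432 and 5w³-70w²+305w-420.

Euclidean algorithm in ℚ[w]:
  3w³-12w²-108w+432 = (3/5)(5w³-70w²+305w-420) + (30w²-291w+684)
  5w³-70w²+305w-420 = ((1/6)w-43/60)(30w²-291w+684) + (-(351/20)w+351/5)
  30w²-291w+684 = (-(200/117)w+380/39)(-(351/20)w+351/5) + (0)
Last nonzero remainder: -(351/20)w+351/5. Dividing through by -351/20 gives the monic gcd w-4.

w-4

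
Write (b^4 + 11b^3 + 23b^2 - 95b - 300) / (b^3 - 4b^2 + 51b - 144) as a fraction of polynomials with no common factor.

Euclidean algorithm in ℚ[b]:
  b^4 + 11b^3 + 23b^2 - 95b - 300 = (b + 15)(b^3 - 4b^2 + 51b - 144) + (32b^2 - 716b + 1860)
  b^3 - 4b^2 + 51b - 144 = ((1/32)b + 147/256)(32b^2 - 716b + 1860) + ((25857/64)b - 77571/64)
  32b^2 - 716b + 1860 = ((2048/25857)b - 39680/25857)((25857/64)b - 77571/64) + (0)
Last nonzero remainder: (25857/64)b - 77571/64. Dividing through by 25857/64 gives the monic gcd b - 3.
Cancel b - 3 from numerator and denominator to get the reduced form.

(b^3 + 14b^2 + 65b + 100)/(b^2 - b + 48)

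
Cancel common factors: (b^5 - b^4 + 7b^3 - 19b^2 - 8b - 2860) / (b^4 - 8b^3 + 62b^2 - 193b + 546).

(b^3 + 2b^2 - 13b - 110)/(b^2 - 5b + 21)

Apply the Euclidean algorithm:
  b^5 - b^4 + 7b^3 - 19b^2 - 8b - 2860 = (b + 7)(b^4 - 8b^3 + 62b^2 - 193b + 546) + (b^3 - 260b^2 + 797b - 6682)
  b^4 - 8b^3 + 62b^2 - 193b + 546 = (b + 252)(b^3 - 260b^2 + 797b - 6682) + (64785b^2 - 194355b + 1684410)
  b^3 - 260b^2 + 797b - 6682 = ((1/64785)b - 257/64785)(64785b^2 - 194355b + 1684410) + (0)
Last nonzero remainder: 64785b^2 - 194355b + 1684410. Dividing through by 64785 gives the monic gcd b^2 - 3b + 26.
Cancel b^2 - 3b + 26 from numerator and denominator to get the reduced form.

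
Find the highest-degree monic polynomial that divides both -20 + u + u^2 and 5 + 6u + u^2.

By polynomial division,
  u^2 + u - 20 = (u^2 + 6u + 5) + (-5u - 25)
  u^2 + 6u + 5 = (-(1/5)u - 1/5)(-5u - 25) + (0)
Last nonzero remainder: -5u - 25. Dividing through by -5 gives the monic gcd u + 5.

5 + u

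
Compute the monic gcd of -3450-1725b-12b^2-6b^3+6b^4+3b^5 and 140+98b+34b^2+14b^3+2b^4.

10+7b+b^2

By polynomial division,
  3b^5+6b^4-6b^3-12b^2-1725b-3450 = ((3/2)b-15/2)(2b^4+14b^3+34b^2+98b+140) + (48b^3+96b^2-1200b-2400)
  2b^4+14b^3+34b^2+98b+140 = ((1/24)b+5/24)(48b^3+96b^2-1200b-2400) + (64b^2+448b+640)
  48b^3+96b^2-1200b-2400 = ((3/4)b-15/4)(64b^2+448b+640) + (0)
Last nonzero remainder: 64b^2+448b+640. Dividing through by 64 gives the monic gcd b^2+7b+10.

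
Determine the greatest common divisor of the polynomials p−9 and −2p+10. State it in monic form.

1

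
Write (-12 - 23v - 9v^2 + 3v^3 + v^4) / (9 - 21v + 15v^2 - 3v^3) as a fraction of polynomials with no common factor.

By polynomial division,
  v^4 + 3v^3 - 9v^2 - 23v - 12 = (-(1/3)v - 8/3)(-3v^3 + 15v^2 - 21v + 9) + (24v^2 - 76v + 12)
  -3v^3 + 15v^2 - 21v + 9 = (-(1/8)v + 11/48)(24v^2 - 76v + 12) + (-(25/12)v + 25/4)
  24v^2 - 76v + 12 = (-(288/25)v + 48/25)(-(25/12)v + 25/4) + (0)
Last nonzero remainder: -(25/12)v + 25/4. Dividing through by -25/12 gives the monic gcd v - 3.
Cancel v - 3 from numerator and denominator to get the reduced form.

(-4 - 9v - 6v^2 - v^3)/(3 - 6v + 3v^2)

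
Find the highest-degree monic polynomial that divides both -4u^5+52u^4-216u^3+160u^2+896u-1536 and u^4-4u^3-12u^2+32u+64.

Apply the Euclidean algorithm:
  -4u^5+52u^4-216u^3+160u^2+896u-1536 = (-4u+36)(u^4-4u^3-12u^2+32u+64) + (-120u^3+720u^2-3840)
  u^4-4u^3-12u^2+32u+64 = (-(1/120)u-1/60)(-120u^3+720u^2-3840) + (0)
Last nonzero remainder: -120u^3+720u^2-3840. Dividing through by -120 gives the monic gcd u^3-6u^2+32.

u^3-6u^2+32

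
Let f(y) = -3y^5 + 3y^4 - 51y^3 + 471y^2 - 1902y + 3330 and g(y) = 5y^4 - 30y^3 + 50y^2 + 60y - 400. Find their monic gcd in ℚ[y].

y^2 - 4y + 10

Apply the Euclidean algorithm:
  -3y^5 + 3y^4 - 51y^3 + 471y^2 - 1902y + 3330 = (-(3/5)y - 3)(5y^4 - 30y^3 + 50y^2 + 60y - 400) + (-111y^3 + 657y^2 - 1962y + 2130)
  5y^4 - 30y^3 + 50y^2 + 60y - 400 = (-(5/111)y + 5/1369)(-111y^3 + 657y^2 - 1962y + 2130) + (-(55825/1369)y^2 + (223300/1369)y - 558250/1369)
  -111y^3 + 657y^2 - 1962y + 2130 = ((151959/55825)y - 291597/55825)(-(55825/1369)y^2 + (223300/1369)y - 558250/1369) + (0)
Last nonzero remainder: -(55825/1369)y^2 + (223300/1369)y - 558250/1369. Dividing through by -55825/1369 gives the monic gcd y^2 - 4y + 10.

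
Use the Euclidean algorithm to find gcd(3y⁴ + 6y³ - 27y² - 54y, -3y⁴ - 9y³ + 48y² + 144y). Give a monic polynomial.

y² + 3y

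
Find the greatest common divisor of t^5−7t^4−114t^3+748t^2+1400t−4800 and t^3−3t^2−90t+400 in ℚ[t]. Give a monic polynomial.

Euclidean algorithm in ℚ[t]:
  t^5−7t^4−114t^3+748t^2+1400t−4800 = (t^2−4t−36)(t^3−3t^2−90t+400) + (−120t^2−240t+9600)
  t^3−3t^2−90t+400 = (−(1/120)t+1/24)(−120t^2−240t+9600) + (0)
Last nonzero remainder: −120t^2−240t+9600. Dividing through by −120 gives the monic gcd t^2+2t−80.

t^2+2t−80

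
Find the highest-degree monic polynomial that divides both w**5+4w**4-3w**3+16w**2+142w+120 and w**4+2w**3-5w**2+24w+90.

Apply the Euclidean algorithm:
  w**5+4w**4-3w**3+16w**2+142w+120 = (w+2)(w**4+2w**3-5w**2+24w+90) + (-2w**3+2w**2+4w-60)
  w**4+2w**3-5w**2+24w+90 = (-(1/2)w-3/2)(-2w**3+2w**2+4w-60) + (0)
Last nonzero remainder: -2w**3+2w**2+4w-60. Dividing through by -2 gives the monic gcd w**3-w**2-2w+30.

w**3-w**2-2w+30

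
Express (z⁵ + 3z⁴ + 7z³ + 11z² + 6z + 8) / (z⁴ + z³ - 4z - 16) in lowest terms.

(z² + 1)/(z - 2)

Repeated division with remainder:
  z⁵ + 3z⁴ + 7z³ + 11z² + 6z + 8 = (z + 2)(z⁴ + z³ - 4z - 16) + (5z³ + 15z² + 30z + 40)
  z⁴ + z³ - 4z - 16 = ((1/5)z - 2/5)(5z³ + 15z² + 30z + 40) + (0)
Last nonzero remainder: 5z³ + 15z² + 30z + 40. Dividing through by 5 gives the monic gcd z³ + 3z² + 6z + 8.
Cancel z³ + 3z² + 6z + 8 from numerator and denominator to get the reduced form.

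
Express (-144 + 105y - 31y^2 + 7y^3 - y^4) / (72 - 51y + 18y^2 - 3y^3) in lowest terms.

Apply the Euclidean algorithm:
  -y^4 + 7y^3 - 31y^2 + 105y - 144 = ((1/3)y - 1/3)(-3y^3 + 18y^2 - 51y + 72) + (-8y^2 + 64y - 120)
  -3y^3 + 18y^2 - 51y + 72 = ((3/8)y + 3/4)(-8y^2 + 64y - 120) + (-54y + 162)
  -8y^2 + 64y - 120 = ((4/27)y - 20/27)(-54y + 162) + (0)
Last nonzero remainder: -54y + 162. Dividing through by -54 gives the monic gcd y - 3.
Cancel y - 3 from numerator and denominator to get the reduced form.

(-48 + 19y - 4y^2 + y^3)/(24 - 9y + 3y^2)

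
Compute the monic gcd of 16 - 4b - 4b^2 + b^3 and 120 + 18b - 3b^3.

-4 + b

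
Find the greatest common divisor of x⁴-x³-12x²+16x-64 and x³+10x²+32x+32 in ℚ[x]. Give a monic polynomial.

Apply the Euclidean algorithm:
  x⁴-x³-12x²+16x-64 = (x-11)(x³+10x²+32x+32) + (66x²+336x+288)
  x³+10x²+32x+32 = ((1/66)x+9/121)(66x²+336x+288) + ((320/121)x+1280/121)
  66x²+336x+288 = ((3993/160)x+1089/40)((320/121)x+1280/121) + (0)
Last nonzero remainder: (320/121)x+1280/121. Dividing through by 320/121 gives the monic gcd x+4.

x+4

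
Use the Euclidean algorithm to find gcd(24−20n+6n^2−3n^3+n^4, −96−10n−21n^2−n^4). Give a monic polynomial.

By polynomial division,
  n^4−3n^3+6n^2−20n+24 = (−1)(−n^4−21n^2−10n−96) + (−3n^3−15n^2−30n−72)
  −n^4−21n^2−10n−96 = ((1/3)n−5/3)(−3n^3−15n^2−30n−72) + (−36n^2−36n−216)
  −3n^3−15n^2−30n−72 = ((1/12)n+1/3)(−36n^2−36n−216) + (0)
Last nonzero remainder: −36n^2−36n−216. Dividing through by −36 gives the monic gcd n^2+n+6.

6+n+n^2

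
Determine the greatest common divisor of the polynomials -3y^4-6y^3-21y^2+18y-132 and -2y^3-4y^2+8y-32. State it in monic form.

y^2-2y+4

By polynomial division,
  -3y^4-6y^3-21y^2+18y-132 = ((3/2)y)(-2y^3-4y^2+8y-32) + (-33y^2+66y-132)
  -2y^3-4y^2+8y-32 = ((2/33)y+8/33)(-33y^2+66y-132) + (0)
Last nonzero remainder: -33y^2+66y-132. Dividing through by -33 gives the monic gcd y^2-2y+4.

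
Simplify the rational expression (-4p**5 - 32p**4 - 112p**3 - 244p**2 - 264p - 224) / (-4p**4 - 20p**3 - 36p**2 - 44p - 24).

Euclidean algorithm in ℚ[p]:
  -4p**5 - 32p**4 - 112p**3 - 244p**2 - 264p - 224 = (p + 3)(-4p**4 - 20p**3 - 36p**2 - 44p - 24) + (-16p**3 - 92p**2 - 108p - 152)
  -4p**4 - 20p**3 - 36p**2 - 44p - 24 = ((1/4)p - 3/16)(-16p**3 - 92p**2 - 108p - 152) + (-(105/4)p**2 - (105/4)p - 105/2)
  -16p**3 - 92p**2 - 108p - 152 = ((64/105)p + 304/105)(-(105/4)p**2 - (105/4)p - 105/2) + (0)
Last nonzero remainder: -(105/4)p**2 - (105/4)p - 105/2. Dividing through by -105/4 gives the monic gcd p**2 + p + 2.
Cancel p**2 + p + 2 from numerator and denominator to get the reduced form.

(p**3 + 7p**2 + 19p + 28)/(p**2 + 4p + 3)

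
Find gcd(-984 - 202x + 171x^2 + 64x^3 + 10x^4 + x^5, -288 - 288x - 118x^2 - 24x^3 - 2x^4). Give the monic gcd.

Euclidean algorithm in ℚ[x]:
  x^5 + 10x^4 + 64x^3 + 171x^2 - 202x - 984 = (-(1/2)x + 1)(-2x^4 - 24x^3 - 118x^2 - 288x - 288) + (29x^3 + 145x^2 - 58x - 696)
  -2x^4 - 24x^3 - 118x^2 - 288x - 288 = (-(2/29)x - 14/29)(29x^3 + 145x^2 - 58x - 696) + (-52x^2 - 364x - 624)
  29x^3 + 145x^2 - 58x - 696 = (-(29/52)x + 29/26)(-52x^2 - 364x - 624) + (0)
Last nonzero remainder: -52x^2 - 364x - 624. Dividing through by -52 gives the monic gcd x^2 + 7x + 12.

12 + 7x + x^2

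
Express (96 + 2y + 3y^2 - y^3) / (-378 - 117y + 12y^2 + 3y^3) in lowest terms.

(-16 - 3y - y^2)/(63 + 30y + 3y^2)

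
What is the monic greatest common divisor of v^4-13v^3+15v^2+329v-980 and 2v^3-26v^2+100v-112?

Apply the Euclidean algorithm:
  v^4-13v^3+15v^2+329v-980 = ((1/2)v)(2v^3-26v^2+100v-112) + (-35v^2+385v-980)
  2v^3-26v^2+100v-112 = (-(2/35)v+4/35)(-35v^2+385v-980) + (0)
Last nonzero remainder: -35v^2+385v-980. Dividing through by -35 gives the monic gcd v^2-11v+28.

v^2-11v+28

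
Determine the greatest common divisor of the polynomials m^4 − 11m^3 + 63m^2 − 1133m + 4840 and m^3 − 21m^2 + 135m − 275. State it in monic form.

By polynomial division,
  m^4 − 11m^3 + 63m^2 − 1133m + 4840 = (m + 10)(m^3 − 21m^2 + 135m − 275) + (138m^2 − 2208m + 7590)
  m^3 − 21m^2 + 135m − 275 = ((1/138)m − 5/138)(138m^2 − 2208m + 7590) + (0)
Last nonzero remainder: 138m^2 − 2208m + 7590. Dividing through by 138 gives the monic gcd m^2 − 16m + 55.

m^2 − 16m + 55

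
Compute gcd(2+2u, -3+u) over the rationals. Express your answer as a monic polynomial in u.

1

Euclidean algorithm in ℚ[u]:
  2u+2 = (2)(u-3) + (8)
  u-3 = ((1/8)u-3/8)(8) + (0)
The last nonzero remainder is the constant 8, so the polynomials are coprime and gcd = 1.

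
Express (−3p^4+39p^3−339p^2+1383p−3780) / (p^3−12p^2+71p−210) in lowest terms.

(−3p^2+21p−108)/(p−6)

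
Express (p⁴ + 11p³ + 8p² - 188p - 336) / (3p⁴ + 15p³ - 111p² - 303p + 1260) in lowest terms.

(p² + 8p + 12)/(3p² + 6p - 45)

Repeated division with remainder:
  p⁴ + 11p³ + 8p² - 188p - 336 = (1/3)(3p⁴ + 15p³ - 111p² - 303p + 1260) + (6p³ + 45p² - 87p - 756)
  3p⁴ + 15p³ - 111p² - 303p + 1260 = ((1/2)p - 5/4)(6p³ + 45p² - 87p - 756) + (-(45/4)p² - (135/4)p + 315)
  6p³ + 45p² - 87p - 756 = (-(8/15)p - 12/5)(-(45/4)p² - (135/4)p + 315) + (0)
Last nonzero remainder: -(45/4)p² - (135/4)p + 315. Dividing through by -45/4 gives the monic gcd p² + 3p - 28.
Cancel p² + 3p - 28 from numerator and denominator to get the reduced form.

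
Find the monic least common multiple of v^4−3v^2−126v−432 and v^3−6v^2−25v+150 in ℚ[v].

v^6−28v^4−126v^3−357v^2+3150v+10800

Euclidean algorithm in ℚ[v]:
  v^4−3v^2−126v−432 = (v+6)(v^3−6v^2−25v+150) + (58v^2−126v−1332)
  v^3−6v^2−25v+150 = ((1/58)v−111/1682)(58v^2−126v−1332) + (−(8704/841)v+52224/841)
  58v^2−126v−1332 = (−(24389/4352)v−93351/4352)(−(8704/841)v+52224/841) + (0)
Last nonzero remainder: −(8704/841)v+52224/841. Dividing through by −8704/841 gives the monic gcd v−6.
Then lcm(f, g) = f·g / gcd(f, g); expanding and making the result monic gives the answer.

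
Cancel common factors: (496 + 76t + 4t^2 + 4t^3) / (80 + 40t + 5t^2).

(124 − 12t + 4t^2)/(20 + 5t)

Repeated division with remainder:
  4t^3 + 4t^2 + 76t + 496 = ((4/5)t − 28/5)(5t^2 + 40t + 80) + (236t + 944)
  5t^2 + 40t + 80 = ((5/236)t + 5/59)(236t + 944) + (0)
Last nonzero remainder: 236t + 944. Dividing through by 236 gives the monic gcd t + 4.
Cancel t + 4 from numerator and denominator to get the reduced form.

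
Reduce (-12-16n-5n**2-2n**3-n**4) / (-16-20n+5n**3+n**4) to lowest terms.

Apply the Euclidean algorithm:
  -n**4-2n**3-5n**2-16n-12 = (-1)(n**4+5n**3-20n-16) + (3n**3-5n**2-36n-28)
  n**4+5n**3-20n-16 = ((1/3)n+20/9)(3n**3-5n**2-36n-28) + ((208/9)n**2+(208/3)n+416/9)
  3n**3-5n**2-36n-28 = ((27/208)n-63/104)((208/9)n**2+(208/3)n+416/9) + (0)
Last nonzero remainder: (208/9)n**2+(208/3)n+416/9. Dividing through by 208/9 gives the monic gcd n**2+3n+2.
Cancel n**2+3n+2 from numerator and denominator to get the reduced form.

(-6+n-n**2)/(-8+2n+n**2)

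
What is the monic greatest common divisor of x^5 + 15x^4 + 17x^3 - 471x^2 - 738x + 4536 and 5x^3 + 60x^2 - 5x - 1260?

x^3 + 12x^2 - x - 252

By polynomial division,
  x^5 + 15x^4 + 17x^3 - 471x^2 - 738x + 4536 = ((1/5)x^2 + (3/5)x - 18/5)(5x^3 + 60x^2 - 5x - 1260) + (0)
Last nonzero remainder: 5x^3 + 60x^2 - 5x - 1260. Dividing through by 5 gives the monic gcd x^3 + 12x^2 - x - 252.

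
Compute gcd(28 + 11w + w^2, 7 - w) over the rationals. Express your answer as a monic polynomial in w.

1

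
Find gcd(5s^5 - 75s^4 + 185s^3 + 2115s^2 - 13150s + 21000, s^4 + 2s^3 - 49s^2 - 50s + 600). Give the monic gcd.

s^3 - 3s^2 - 34s + 120

By polynomial division,
  5s^5 - 75s^4 + 185s^3 + 2115s^2 - 13150s + 21000 = (5s - 85)(s^4 + 2s^3 - 49s^2 - 50s + 600) + (600s^3 - 1800s^2 - 20400s + 72000)
  s^4 + 2s^3 - 49s^2 - 50s + 600 = ((1/600)s + 1/120)(600s^3 - 1800s^2 - 20400s + 72000) + (0)
Last nonzero remainder: 600s^3 - 1800s^2 - 20400s + 72000. Dividing through by 600 gives the monic gcd s^3 - 3s^2 - 34s + 120.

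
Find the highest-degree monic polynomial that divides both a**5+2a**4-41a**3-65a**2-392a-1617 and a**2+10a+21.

a**2+10a+21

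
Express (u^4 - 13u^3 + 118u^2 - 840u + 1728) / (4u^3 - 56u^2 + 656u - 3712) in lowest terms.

Apply the Euclidean algorithm:
  u^4 - 13u^3 + 118u^2 - 840u + 1728 = ((1/4)u + 1/4)(4u^3 - 56u^2 + 656u - 3712) + (-32u^2 - 76u + 2656)
  4u^3 - 56u^2 + 656u - 3712 = (-(1/8)u + 131/64)(-32u^2 - 76u + 2656) + ((18297/16)u - 18297/2)
  -32u^2 - 76u + 2656 = (-(512/18297)u - 5312/18297)((18297/16)u - 18297/2) + (0)
Last nonzero remainder: (18297/16)u - 18297/2. Dividing through by 18297/16 gives the monic gcd u - 8.
Cancel u - 8 from numerator and denominator to get the reduced form.

(u^3 - 5u^2 + 78u - 216)/(4u^2 - 24u + 464)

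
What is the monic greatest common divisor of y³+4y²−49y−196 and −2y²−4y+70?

By polynomial division,
  y³+4y²−49y−196 = (−(1/2)y−1)(−2y²−4y+70) + (−18y−126)
  −2y²−4y+70 = ((1/9)y−5/9)(−18y−126) + (0)
Last nonzero remainder: −18y−126. Dividing through by −18 gives the monic gcd y+7.

y+7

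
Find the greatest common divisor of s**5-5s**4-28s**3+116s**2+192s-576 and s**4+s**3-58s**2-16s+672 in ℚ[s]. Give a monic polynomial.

s**3-6s**2-16s+96

Euclidean algorithm in ℚ[s]:
  s**5-5s**4-28s**3+116s**2+192s-576 = (s-6)(s**4+s**3-58s**2-16s+672) + (36s**3-216s**2-576s+3456)
  s**4+s**3-58s**2-16s+672 = ((1/36)s+7/36)(36s**3-216s**2-576s+3456) + (0)
Last nonzero remainder: 36s**3-216s**2-576s+3456. Dividing through by 36 gives the monic gcd s**3-6s**2-16s+96.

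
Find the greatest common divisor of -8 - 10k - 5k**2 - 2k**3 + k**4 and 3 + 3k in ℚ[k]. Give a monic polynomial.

1 + k

By polynomial division,
  k**4 - 2k**3 - 5k**2 - 10k - 8 = ((1/3)k**3 - k**2 - (2/3)k - 8/3)(3k + 3) + (0)
Last nonzero remainder: 3k + 3. Dividing through by 3 gives the monic gcd k + 1.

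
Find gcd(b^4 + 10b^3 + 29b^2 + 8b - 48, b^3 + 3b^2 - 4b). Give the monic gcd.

Apply the Euclidean algorithm:
  b^4 + 10b^3 + 29b^2 + 8b - 48 = (b + 7)(b^3 + 3b^2 - 4b) + (12b^2 + 36b - 48)
  b^3 + 3b^2 - 4b = ((1/12)b)(12b^2 + 36b - 48) + (0)
Last nonzero remainder: 12b^2 + 36b - 48. Dividing through by 12 gives the monic gcd b^2 + 3b - 4.

b^2 + 3b - 4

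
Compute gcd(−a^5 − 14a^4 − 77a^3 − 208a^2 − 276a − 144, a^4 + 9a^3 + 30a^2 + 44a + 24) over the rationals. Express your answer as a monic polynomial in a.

a^3 + 7a^2 + 16a + 12

Euclidean algorithm in ℚ[a]:
  −a^5 − 14a^4 − 77a^3 − 208a^2 − 276a − 144 = (−a − 5)(a^4 + 9a^3 + 30a^2 + 44a + 24) + (−2a^3 − 14a^2 − 32a − 24)
  a^4 + 9a^3 + 30a^2 + 44a + 24 = (−(1/2)a − 1)(−2a^3 − 14a^2 − 32a − 24) + (0)
Last nonzero remainder: −2a^3 − 14a^2 − 32a − 24. Dividing through by −2 gives the monic gcd a^3 + 7a^2 + 16a + 12.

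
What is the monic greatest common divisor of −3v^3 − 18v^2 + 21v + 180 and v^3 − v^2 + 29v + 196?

Repeated division with remainder:
  −3v^3 − 18v^2 + 21v + 180 = (−3)(v^3 − v^2 + 29v + 196) + (−21v^2 + 108v + 768)
  v^3 − v^2 + 29v + 196 = (−(1/21)v − 29/147)(−21v^2 + 108v + 768) + ((4257/49)v + 17028/49)
  −21v^2 + 108v + 768 = (−(343/1419)v + 3136/1419)((4257/49)v + 17028/49) + (0)
Last nonzero remainder: (4257/49)v + 17028/49. Dividing through by 4257/49 gives the monic gcd v + 4.

v + 4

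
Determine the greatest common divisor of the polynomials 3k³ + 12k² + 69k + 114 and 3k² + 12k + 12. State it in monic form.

k + 2

Euclidean algorithm in ℚ[k]:
  3k³ + 12k² + 69k + 114 = (k)(3k² + 12k + 12) + (57k + 114)
  3k² + 12k + 12 = ((1/19)k + 2/19)(57k + 114) + (0)
Last nonzero remainder: 57k + 114. Dividing through by 57 gives the monic gcd k + 2.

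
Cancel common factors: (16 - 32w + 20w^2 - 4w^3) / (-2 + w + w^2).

(-16 + 16w - 4w^2)/(2 + w)

Apply the Euclidean algorithm:
  -4w^3 + 20w^2 - 32w + 16 = (-4w + 24)(w^2 + w - 2) + (-64w + 64)
  w^2 + w - 2 = (-(1/64)w - 1/32)(-64w + 64) + (0)
Last nonzero remainder: -64w + 64. Dividing through by -64 gives the monic gcd w - 1.
Cancel w - 1 from numerator and denominator to get the reduced form.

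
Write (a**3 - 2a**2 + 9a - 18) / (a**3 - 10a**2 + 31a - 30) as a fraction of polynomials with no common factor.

Repeated division with remainder:
  a**3 - 2a**2 + 9a - 18 = (a**3 - 10a**2 + 31a - 30) + (8a**2 - 22a + 12)
  a**3 - 10a**2 + 31a - 30 = ((1/8)a - 29/32)(8a**2 - 22a + 12) + ((153/16)a - 153/8)
  8a**2 - 22a + 12 = ((128/153)a - 32/51)((153/16)a - 153/8) + (0)
Last nonzero remainder: (153/16)a - 153/8. Dividing through by 153/16 gives the monic gcd a - 2.
Cancel a - 2 from numerator and denominator to get the reduced form.

(a**2 + 9)/(a**2 - 8a + 15)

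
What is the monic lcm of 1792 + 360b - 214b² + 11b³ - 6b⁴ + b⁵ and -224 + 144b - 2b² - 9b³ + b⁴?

Repeated division with remainder:
  b⁵ - 6b⁴ + 11b³ - 214b² + 360b + 1792 = (b + 3)(b⁴ - 9b³ - 2b² + 144b - 224) + (40b³ - 352b² + 152b + 2464)
  b⁴ - 9b³ - 2b² + 144b - 224 = ((1/40)b - 1/200)(40b³ - 352b² + 152b + 2464) + (-(189/25)b² + (2079/25)b - 5292/25)
  40b³ - 352b² + 152b + 2464 = (-(1000/189)b - 2200/189)(-(189/25)b² + (2079/25)b - 5292/25) + (0)
Last nonzero remainder: -(189/25)b² + (2079/25)b - 5292/25. Dividing through by -189/25 gives the monic gcd b² - 11b + 28.
Then lcm(f, g) = f·g / gcd(f, g); expanding and making the result monic gives the answer.

-14336 + 704b + 4224b² - 156b³ - 144b⁴ - 9b⁵ - 4b⁶ + b⁷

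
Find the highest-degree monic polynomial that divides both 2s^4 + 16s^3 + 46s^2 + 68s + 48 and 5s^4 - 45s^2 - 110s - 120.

s^3 + 4s^2 + 7s + 6

By polynomial division,
  2s^4 + 16s^3 + 46s^2 + 68s + 48 = (2/5)(5s^4 - 45s^2 - 110s - 120) + (16s^3 + 64s^2 + 112s + 96)
  5s^4 - 45s^2 - 110s - 120 = ((5/16)s - 5/4)(16s^3 + 64s^2 + 112s + 96) + (0)
Last nonzero remainder: 16s^3 + 64s^2 + 112s + 96. Dividing through by 16 gives the monic gcd s^3 + 4s^2 + 7s + 6.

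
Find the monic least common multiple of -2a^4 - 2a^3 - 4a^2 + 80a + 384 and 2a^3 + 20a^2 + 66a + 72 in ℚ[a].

a^6 + 8a^5 + 21a^4 - 14a^3 - 448a^2 - 1824a - 2304

Repeated division with remainder:
  -2a^4 - 2a^3 - 4a^2 + 80a + 384 = (-a + 9)(2a^3 + 20a^2 + 66a + 72) + (-118a^2 - 442a - 264)
  2a^3 + 20a^2 + 66a + 72 = (-(1/59)a - 369/3481)(-118a^2 - 442a - 264) + ((51072/3481)a + 153216/3481)
  -118a^2 - 442a - 264 = (-(205379/25536)a - 38291/6384)((51072/3481)a + 153216/3481) + (0)
Last nonzero remainder: (51072/3481)a + 153216/3481. Dividing through by 51072/3481 gives the monic gcd a + 3.
Then lcm(f, g) = f·g / gcd(f, g); expanding and making the result monic gives the answer.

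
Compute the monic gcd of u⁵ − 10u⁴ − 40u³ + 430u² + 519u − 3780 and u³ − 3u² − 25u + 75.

By polynomial division,
  u⁵ − 10u⁴ − 40u³ + 430u² + 519u − 3780 = (u² − 7u − 36)(u³ − 3u² − 25u + 75) + (72u² + 144u − 1080)
  u³ − 3u² − 25u + 75 = ((1/72)u − 5/72)(72u² + 144u − 1080) + (0)
Last nonzero remainder: 72u² + 144u − 1080. Dividing through by 72 gives the monic gcd u² + 2u − 15.

u² + 2u − 15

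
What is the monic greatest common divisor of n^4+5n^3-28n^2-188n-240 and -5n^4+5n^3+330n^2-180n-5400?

By polynomial division,
  n^4+5n^3-28n^2-188n-240 = (-1/5)(-5n^4+5n^3+330n^2-180n-5400) + (6n^3+38n^2-224n-1320)
  -5n^4+5n^3+330n^2-180n-5400 = (-(5/6)n+55/9)(6n^3+38n^2-224n-1320) + (-(800/9)n^2+(800/9)n+8000/3)
  6n^3+38n^2-224n-1320 = (-(27/400)n-99/200)(-(800/9)n^2+(800/9)n+8000/3) + (0)
Last nonzero remainder: -(800/9)n^2+(800/9)n+8000/3. Dividing through by -800/9 gives the monic gcd n^2-n-30.

n^2-n-30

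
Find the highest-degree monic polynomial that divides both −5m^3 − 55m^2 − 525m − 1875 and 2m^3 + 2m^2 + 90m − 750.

By polynomial division,
  −5m^3 − 55m^2 − 525m − 1875 = (−5/2)(2m^3 + 2m^2 + 90m − 750) + (−50m^2 − 300m − 3750)
  2m^3 + 2m^2 + 90m − 750 = (−(1/25)m + 1/5)(−50m^2 − 300m − 3750) + (0)
Last nonzero remainder: −50m^2 − 300m − 3750. Dividing through by −50 gives the monic gcd m^2 + 6m + 75.

m^2 + 6m + 75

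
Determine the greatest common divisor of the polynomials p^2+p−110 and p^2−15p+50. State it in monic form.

Repeated division with remainder:
  p^2+p−110 = (p^2−15p+50) + (16p−160)
  p^2−15p+50 = ((1/16)p−5/16)(16p−160) + (0)
Last nonzero remainder: 16p−160. Dividing through by 16 gives the monic gcd p−10.

p−10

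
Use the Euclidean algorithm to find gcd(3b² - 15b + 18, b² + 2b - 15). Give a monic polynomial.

b - 3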